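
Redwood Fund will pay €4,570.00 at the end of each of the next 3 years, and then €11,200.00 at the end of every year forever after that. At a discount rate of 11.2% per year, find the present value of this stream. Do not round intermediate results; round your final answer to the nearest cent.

PV of 3-year annuity: €4,570.00 × [1 − (1+0.112)^−3] / 0.112 = 11129.04371
Perpetuity value at year 3: €11,200.00 / 0.112 = 100000.00000
PV of perpetuity: 100000.00000 / (1+0.112)^3 = 72725.31956
Total PV = 11129.04371 + 72725.31956 = 83854.36328

€83854.36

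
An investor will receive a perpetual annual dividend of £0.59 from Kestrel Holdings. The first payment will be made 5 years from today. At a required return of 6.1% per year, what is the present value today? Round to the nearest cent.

£7.63

Value at end of year 4: C / r = £0.59 / 0.061 = £9.6721
Discount to today: PV = £9.6721 / (1 + 0.061)^4 = £9.6721 / 1.267248 = £7.63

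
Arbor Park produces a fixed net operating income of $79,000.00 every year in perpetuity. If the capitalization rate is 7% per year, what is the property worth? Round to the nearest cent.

$1128571.43

Level perpetuity: PV = C / r = $79,000.00 / 0.07 = $1,128,571.43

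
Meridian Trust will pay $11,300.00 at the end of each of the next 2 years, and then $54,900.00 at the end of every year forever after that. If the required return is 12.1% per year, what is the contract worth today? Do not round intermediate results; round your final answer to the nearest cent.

PV of 2-year annuity: $11,300.00 × [1 − (1+0.121)^−2] / 0.121 = 19072.51156
Perpetuity value at year 2: $54,900.00 / 0.121 = 453719.00826
PV of perpetuity: 453719.00826 / (1+0.121)^2 = 361056.98307
Total PV = 19072.51156 + 361056.98307 = 380129.49463

$380129.49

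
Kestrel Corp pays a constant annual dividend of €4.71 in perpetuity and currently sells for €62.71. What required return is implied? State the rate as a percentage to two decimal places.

P = C/r ⇒ r = C/P = €4.71/€62.71 = 0.075108

7.51%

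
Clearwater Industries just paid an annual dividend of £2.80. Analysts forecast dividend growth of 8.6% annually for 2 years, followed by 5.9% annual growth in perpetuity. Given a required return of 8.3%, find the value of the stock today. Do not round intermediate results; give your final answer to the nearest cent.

D_1 = 3.04080
D_2 = 3.30231
Terminal value at year 2: TV = D_2×(1+g_2)/(r−g_2) = 3.49715/0.024 = 145.71438
P_0 = D_1/(1+r)^1 + D_2/(1+r)^2 + TV/(1+r)^2
    = 2.80776 + 2.81553 + 124.23544 = 129.85873

£129.86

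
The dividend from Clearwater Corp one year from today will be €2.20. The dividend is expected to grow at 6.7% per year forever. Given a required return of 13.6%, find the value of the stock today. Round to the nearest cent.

€31.88

Growing perpetuity: P = D₁ / (r − g) = €2.2000 / (0.136 − 0.067) = €31.88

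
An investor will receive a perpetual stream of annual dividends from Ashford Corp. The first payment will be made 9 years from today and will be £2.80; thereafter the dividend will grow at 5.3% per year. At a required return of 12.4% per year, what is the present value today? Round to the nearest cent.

Value at end of year 8: C₁ / (r − g) = £2.80 / (0.124 − 0.053) = £39.4366
Discount to today: PV = £39.4366 / (1 + 0.124)^8 = £39.4366 / 2.547596 = £15.48

£15.48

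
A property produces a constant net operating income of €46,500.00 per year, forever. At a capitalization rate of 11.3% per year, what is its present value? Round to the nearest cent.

Level perpetuity: PV = C / r = €46,500.00 / 0.113 = €411,504.42

€411504.42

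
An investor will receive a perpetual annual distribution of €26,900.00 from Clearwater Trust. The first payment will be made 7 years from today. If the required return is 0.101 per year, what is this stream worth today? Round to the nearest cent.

Value at end of year 6: C / r = €26,900.00 / 0.101 = €266,336.6337
Discount to today: PV = €266,336.6337 / (1 + 0.101)^6 = €266,336.6337 / 1.781246 = €149,522.65

€149522.65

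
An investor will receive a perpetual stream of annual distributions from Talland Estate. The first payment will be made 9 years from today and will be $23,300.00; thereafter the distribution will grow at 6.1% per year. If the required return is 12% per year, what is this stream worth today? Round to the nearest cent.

Value at end of year 8: C₁ / (r − g) = $23,300.00 / (0.12 − 0.061) = $394,915.2542
Discount to today: PV = $394,915.2542 / (1 + 0.12)^8 = $394,915.2542 / 2.475963 = $159,499.65

$159499.65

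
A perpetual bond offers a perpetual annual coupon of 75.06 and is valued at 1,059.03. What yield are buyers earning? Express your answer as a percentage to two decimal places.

7.09%

P = C/r ⇒ r = C/P = 75.06/1,059.03 = 0.070876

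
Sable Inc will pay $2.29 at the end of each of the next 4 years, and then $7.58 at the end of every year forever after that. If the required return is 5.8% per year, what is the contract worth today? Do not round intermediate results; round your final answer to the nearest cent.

PV of 4-year annuity: $2.29 × [1 − (1+0.058)^−4] / 0.058 = 7.97157
Perpetuity value at year 4: $7.58 / 0.058 = 130.68966
PV of perpetuity: 130.68966 / (1+0.058)^4 = 104.30342
Total PV = 7.97157 + 104.30342 = 112.27499

$112.27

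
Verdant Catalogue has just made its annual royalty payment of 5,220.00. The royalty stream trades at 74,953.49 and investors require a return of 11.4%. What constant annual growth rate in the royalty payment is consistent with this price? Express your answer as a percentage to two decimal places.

4.15%

P = D₀(1+g)/(r−g) ⇒ P(r−g) = D₀(1+g) ⇒ g(P+D₀) = P·r − D₀
g = (P·r − D₀)/(P + D₀) = (74,953.49×0.114 − 5,220.00) / (74,953.49 + 5,220.00) = 0.041469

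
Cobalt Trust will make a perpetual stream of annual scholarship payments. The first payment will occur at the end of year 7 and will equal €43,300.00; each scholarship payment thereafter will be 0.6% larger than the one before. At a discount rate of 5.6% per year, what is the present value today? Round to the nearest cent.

Value at end of year 6: C₁ / (r − g) = €43,300.00 / (0.056 − 0.006) = €866,000.0000
Discount to today: PV = €866,000.0000 / (1 + 0.056)^6 = €866,000.0000 / 1.386703 = €624,502.79

€624502.79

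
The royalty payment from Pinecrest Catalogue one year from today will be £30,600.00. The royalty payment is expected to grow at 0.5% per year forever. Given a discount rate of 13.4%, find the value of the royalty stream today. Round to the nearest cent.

£237209.30

Growing perpetuity: P = D₁ / (r − g) = £30,600.0000 / (0.134 − 0.005) = £237,209.30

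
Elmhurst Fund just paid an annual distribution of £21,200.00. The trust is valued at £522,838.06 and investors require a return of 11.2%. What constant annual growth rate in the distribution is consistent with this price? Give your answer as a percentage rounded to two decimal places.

6.87%

P = D₀(1+g)/(r−g) ⇒ P(r−g) = D₀(1+g) ⇒ g(P+D₀) = P·r − D₀
g = (P·r − D₀)/(P + D₀) = (£522,838.06×0.112 − £21,200.00) / (£522,838.06 + £21,200.00) = 0.068668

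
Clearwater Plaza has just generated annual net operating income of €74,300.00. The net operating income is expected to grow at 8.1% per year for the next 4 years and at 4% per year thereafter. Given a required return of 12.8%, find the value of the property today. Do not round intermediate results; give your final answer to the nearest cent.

D_1 = 80318.30000
D_2 = 86824.08230
D_3 = 93856.83297
D_4 = 101459.23644
Terminal value at year 4: TV = D_4×(1+g_2)/(r−g_2) = 105517.60589/0.088 = 1199063.70334
P_0 = D_1/(1+r)^1 + D_2/(1+r)^2 + D_3/(1+r)^3 + D_4/(1+r)^4 + TV/(1+r)^4
    = 71204.16667 + 68237.32639 + 65394.10446 + 62669.35010 + 740637.77395 = 1008142.72157

€1008142.72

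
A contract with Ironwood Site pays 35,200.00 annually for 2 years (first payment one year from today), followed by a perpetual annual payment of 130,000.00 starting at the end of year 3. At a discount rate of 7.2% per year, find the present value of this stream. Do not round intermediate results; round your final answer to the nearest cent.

1634629.40

PV of 2-year annuity: 35,200.00 × [1 − (1+0.072)^−2] / 0.072 = 63466.25084
Perpetuity value at year 2: 130,000.00 / 0.072 = 1805555.55556
PV of perpetuity: 1805555.55556 / (1+0.072)^2 = 1571163.15190
Total PV = 63466.25084 + 1571163.15190 = 1634629.40274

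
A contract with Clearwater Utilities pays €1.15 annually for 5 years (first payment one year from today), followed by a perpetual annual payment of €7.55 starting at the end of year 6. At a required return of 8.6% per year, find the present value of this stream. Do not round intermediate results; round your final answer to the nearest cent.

€62.64

PV of 5-year annuity: €1.15 × [1 − (1+0.086)^−5] / 0.086 = 4.51991
Perpetuity value at year 5: €7.55 / 0.086 = 87.79070
PV of perpetuity: 87.79070 / (1+0.086)^5 = 58.11649
Total PV = 4.51991 + 58.11649 = 62.63640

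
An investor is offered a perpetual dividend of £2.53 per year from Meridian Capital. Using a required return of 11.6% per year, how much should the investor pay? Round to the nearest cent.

Level perpetuity: PV = C / r = £2.53 / 0.116 = £21.81

£21.81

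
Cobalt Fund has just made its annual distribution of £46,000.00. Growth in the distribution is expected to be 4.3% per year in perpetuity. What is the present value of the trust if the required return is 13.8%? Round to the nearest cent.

£505031.58

D₁ = D₀ × (1 + g) = £46,000.00 × 1.043 = £47,978.0000
Growing perpetuity: P = D₁ / (r − g) = £47,978.0000 / (0.138 − 0.043) = £505,031.58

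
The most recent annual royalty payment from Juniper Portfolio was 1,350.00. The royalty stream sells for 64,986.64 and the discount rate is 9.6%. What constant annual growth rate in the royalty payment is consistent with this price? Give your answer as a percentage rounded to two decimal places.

P = D₀(1+g)/(r−g) ⇒ P(r−g) = D₀(1+g) ⇒ g(P+D₀) = P·r − D₀
g = (P·r − D₀)/(P + D₀) = (64,986.64×0.096 − 1,350.00) / (64,986.64 + 1,350.00) = 0.073696

7.37%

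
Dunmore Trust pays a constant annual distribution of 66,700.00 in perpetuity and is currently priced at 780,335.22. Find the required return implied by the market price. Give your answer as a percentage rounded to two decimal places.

8.55%

P = C/r ⇒ r = C/P = 66,700.00/780,335.22 = 0.085476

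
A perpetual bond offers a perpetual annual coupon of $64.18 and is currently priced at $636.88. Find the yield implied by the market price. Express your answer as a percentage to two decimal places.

10.08%

P = C/r ⇒ r = C/P = $64.18/$636.88 = 0.100773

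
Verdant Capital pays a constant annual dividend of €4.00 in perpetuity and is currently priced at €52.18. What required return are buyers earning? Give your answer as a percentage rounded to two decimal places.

P = C/r ⇒ r = C/P = €4.00/€52.18 = 0.076658

7.67%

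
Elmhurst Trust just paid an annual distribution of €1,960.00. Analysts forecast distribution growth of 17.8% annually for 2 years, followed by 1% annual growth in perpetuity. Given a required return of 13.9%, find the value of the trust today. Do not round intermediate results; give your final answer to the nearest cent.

D_1 = 2308.88000
D_2 = 2719.86064
Terminal value at year 2: TV = D_2×(1+g_2)/(r−g_2) = 2747.05925/0.129 = 21295.03292
P_0 = D_1/(1+r)^1 + D_2/(1+r)^2 + TV/(1+r)^2
    = 2027.11150 + 2096.52094 + 16414.62130 = 20538.25374

€20538.25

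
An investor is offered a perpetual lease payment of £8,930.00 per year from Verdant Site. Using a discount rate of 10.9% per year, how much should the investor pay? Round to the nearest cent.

Level perpetuity: PV = C / r = £8,930.00 / 0.109 = £81,926.61

£81926.61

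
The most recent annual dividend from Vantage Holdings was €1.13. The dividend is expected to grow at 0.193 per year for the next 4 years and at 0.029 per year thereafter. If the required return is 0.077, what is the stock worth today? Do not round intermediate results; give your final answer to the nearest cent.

D_1 = 1.34809
D_2 = 1.60827
D_3 = 1.91867
D_4 = 2.28897
Terminal value at year 4: TV = D_4×(1+g_2)/(r−g_2) = 2.35535/0.048 = 49.06981
P_0 = D_1/(1+r)^1 + D_2/(1+r)^2 + D_3/(1+r)^3 + D_4/(1+r)^4 + TV/(1+r)^4
    = 1.25171 + 1.38653 + 1.53586 + 1.70129 + 36.47133 = 42.34671

€42.35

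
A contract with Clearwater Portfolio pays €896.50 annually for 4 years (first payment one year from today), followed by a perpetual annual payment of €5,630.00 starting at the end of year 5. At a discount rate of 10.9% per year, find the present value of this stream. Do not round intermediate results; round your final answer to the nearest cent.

€36934.54

PV of 4-year annuity: €896.50 × [1 − (1+0.109)^−4] / 0.109 = 2787.29141
Perpetuity value at year 4: €5,630.00 / 0.109 = 51651.37615
PV of perpetuity: 51651.37615 / (1+0.109)^4 = 34147.24828
Total PV = 2787.29141 + 34147.24828 = 36934.53969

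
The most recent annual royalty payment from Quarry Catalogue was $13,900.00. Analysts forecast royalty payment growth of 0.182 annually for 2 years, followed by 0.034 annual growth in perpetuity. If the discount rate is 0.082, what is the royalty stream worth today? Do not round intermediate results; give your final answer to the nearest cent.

D_1 = 16429.80000
D_2 = 19420.02360
Terminal value at year 2: TV = D_2×(1+g_2)/(r−g_2) = 20080.30440/0.048 = 418339.67505
P_0 = D_1/(1+r)^1 + D_2/(1+r)^2 + TV/(1+r)^2
    = 15184.65804 + 16588.04603 + 357334.15822 = 389106.86229

$389106.86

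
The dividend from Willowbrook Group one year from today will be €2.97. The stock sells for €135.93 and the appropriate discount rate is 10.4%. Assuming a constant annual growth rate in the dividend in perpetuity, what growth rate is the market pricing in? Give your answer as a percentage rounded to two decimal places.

P = D₁/(r−g) ⇒ g = r − D₁/P = 0.104 − €2.97/€135.93 = 0.082151

8.22%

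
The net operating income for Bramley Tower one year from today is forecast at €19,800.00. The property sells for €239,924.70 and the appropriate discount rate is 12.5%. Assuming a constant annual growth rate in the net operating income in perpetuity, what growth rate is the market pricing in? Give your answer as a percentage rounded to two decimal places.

4.25%

P = D₁/(r−g) ⇒ g = r − D₁/P = 0.125 − €19,800.00/€239,924.70 = 0.042474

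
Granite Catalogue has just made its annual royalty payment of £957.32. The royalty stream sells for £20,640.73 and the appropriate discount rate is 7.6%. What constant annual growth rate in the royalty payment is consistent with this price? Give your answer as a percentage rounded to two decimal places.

P = D₀(1+g)/(r−g) ⇒ P(r−g) = D₀(1+g) ⇒ g(P+D₀) = P·r − D₀
g = (P·r − D₀)/(P + D₀) = (£20,640.73×0.076 − £957.32) / (£20,640.73 + £957.32) = 0.028307

2.83%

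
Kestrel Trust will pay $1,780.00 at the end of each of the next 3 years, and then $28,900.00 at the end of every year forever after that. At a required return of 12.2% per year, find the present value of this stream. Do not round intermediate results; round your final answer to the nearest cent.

$171970.80

PV of 3-year annuity: $1,780.00 × [1 − (1+0.122)^−3] / 0.122 = 4260.60921
Perpetuity value at year 3: $28,900.00 / 0.122 = 236885.24590
PV of perpetuity: 236885.24590 / (1+0.122)^3 = 167710.18628
Total PV = 4260.60921 + 167710.18628 = 171970.79549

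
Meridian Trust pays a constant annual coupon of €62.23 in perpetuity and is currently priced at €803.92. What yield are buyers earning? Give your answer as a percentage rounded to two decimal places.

P = C/r ⇒ r = C/P = €62.23/€803.92 = 0.077408

7.74%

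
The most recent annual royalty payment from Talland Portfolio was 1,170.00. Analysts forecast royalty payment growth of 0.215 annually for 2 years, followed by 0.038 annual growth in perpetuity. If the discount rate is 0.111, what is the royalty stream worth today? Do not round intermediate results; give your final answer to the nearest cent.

22575.69

D_1 = 1421.55000
D_2 = 1727.18325
Terminal value at year 2: TV = D_2×(1+g_2)/(r−g_2) = 1792.81621/0.073 = 24559.12621
P_0 = D_1/(1+r)^1 + D_2/(1+r)^2 + TV/(1+r)^2
    = 1279.52295 + 1399.29828 + 19896.87141 = 22575.69264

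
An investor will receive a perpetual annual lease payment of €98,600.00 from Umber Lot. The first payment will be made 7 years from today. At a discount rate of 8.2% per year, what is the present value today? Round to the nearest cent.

€749375.51

Value at end of year 6: C / r = €98,600.00 / 0.082 = €1,202,439.0244
Discount to today: PV = €1,202,439.0244 / (1 + 0.082)^6 = €1,202,439.0244 / 1.604588 = €749,375.51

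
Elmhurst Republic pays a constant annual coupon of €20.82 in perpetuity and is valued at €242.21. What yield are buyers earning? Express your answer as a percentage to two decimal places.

P = C/r ⇒ r = C/P = €20.82/€242.21 = 0.085958

8.60%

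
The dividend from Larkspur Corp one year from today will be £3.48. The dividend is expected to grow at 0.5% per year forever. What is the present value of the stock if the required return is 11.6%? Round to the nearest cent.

£31.35

Growing perpetuity: P = D₁ / (r − g) = £3.4800 / (0.116 − 0.005) = £31.35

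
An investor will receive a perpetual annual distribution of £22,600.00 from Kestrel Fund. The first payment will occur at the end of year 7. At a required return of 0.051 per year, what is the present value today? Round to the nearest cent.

£328792.55

Value at end of year 6: C / r = £22,600.00 / 0.051 = £443,137.2549
Discount to today: PV = £443,137.2549 / (1 + 0.051)^6 = £443,137.2549 / 1.347772 = £328,792.55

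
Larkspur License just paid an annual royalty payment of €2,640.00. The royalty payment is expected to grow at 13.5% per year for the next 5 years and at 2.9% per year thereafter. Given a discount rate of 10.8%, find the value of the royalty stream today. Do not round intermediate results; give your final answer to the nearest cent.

€52982.71

D_1 = 2996.40000
D_2 = 3400.91400
D_3 = 3860.03739
D_4 = 4381.14244
D_5 = 4972.59667
Terminal value at year 5: TV = D_5×(1+g_2)/(r−g_2) = 5116.80197/0.079 = 64769.64519
P_0 = D_1/(1+r)^1 + D_2/(1+r)^2 + D_3/(1+r)^3 + D_4/(1+r)^4 + D_5/(1+r)^5 + TV/(1+r)^5
    = 2704.33213 + 2770.23192 + 2837.73757 + 2906.88822 + 2977.72394 + 38785.79664 = 52982.71042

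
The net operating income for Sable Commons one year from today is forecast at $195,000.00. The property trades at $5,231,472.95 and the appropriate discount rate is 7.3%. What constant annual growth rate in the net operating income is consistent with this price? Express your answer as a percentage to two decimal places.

3.57%

P = D₁/(r−g) ⇒ g = r − D₁/P = 0.073 − $195,000.00/$5,231,472.95 = 0.035726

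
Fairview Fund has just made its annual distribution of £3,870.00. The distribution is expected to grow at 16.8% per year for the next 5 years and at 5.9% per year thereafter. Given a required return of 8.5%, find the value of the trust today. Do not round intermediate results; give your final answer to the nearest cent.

£252146.69

D_1 = 4520.16000
D_2 = 5279.54688
D_3 = 6166.51076
D_4 = 7202.48456
D_5 = 8412.50197
Terminal value at year 5: TV = D_5×(1+g_2)/(r−g_2) = 8908.83959/0.026 = 342647.67637
P_0 = D_1/(1+r)^1 + D_2/(1+r)^2 + D_3/(1+r)^3 + D_4/(1+r)^4 + D_5/(1+r)^5 + TV/(1+r)^5
    = 4166.04608 + 4484.73901 + 4827.81121 + 5197.12764 + 5594.69593 + 227876.26897 = 252146.68885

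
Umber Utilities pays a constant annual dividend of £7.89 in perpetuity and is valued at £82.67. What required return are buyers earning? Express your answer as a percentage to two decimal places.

9.54%

P = C/r ⇒ r = C/P = £7.89/£82.67 = 0.095440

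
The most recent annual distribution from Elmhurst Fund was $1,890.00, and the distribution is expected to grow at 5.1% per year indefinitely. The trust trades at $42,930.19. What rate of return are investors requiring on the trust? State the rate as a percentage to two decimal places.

9.73%

D₁ = $1,890.00 × 1.051 = $1,986.3900
P = D₁/(r − g) ⇒ r = D₁/P + g = $1,986.3900/$42,930.19 + 0.051 = 0.046270 + 0.051 = 0.097270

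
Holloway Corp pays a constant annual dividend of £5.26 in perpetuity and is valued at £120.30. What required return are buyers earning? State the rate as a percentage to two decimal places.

P = C/r ⇒ r = C/P = £5.26/£120.30 = 0.043724

4.37%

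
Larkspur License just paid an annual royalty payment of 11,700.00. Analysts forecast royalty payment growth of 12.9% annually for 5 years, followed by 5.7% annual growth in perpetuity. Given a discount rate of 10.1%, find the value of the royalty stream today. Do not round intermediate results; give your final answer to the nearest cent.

381787.55

D_1 = 13209.30000
D_2 = 14913.29970
D_3 = 16837.11536
D_4 = 19009.10324
D_5 = 21461.27756
Terminal value at year 5: TV = D_5×(1+g_2)/(r−g_2) = 22684.57038/0.044 = 515558.41778
P_0 = D_1/(1+r)^1 + D_2/(1+r)^2 + D_3/(1+r)^3 + D_4/(1+r)^4 + D_5/(1+r)^5 + TV/(1+r)^5
    = 11997.54768 + 12302.66243 + 12615.53668 + 12936.36777 + 13265.35805 + 318670.07849 = 381787.55110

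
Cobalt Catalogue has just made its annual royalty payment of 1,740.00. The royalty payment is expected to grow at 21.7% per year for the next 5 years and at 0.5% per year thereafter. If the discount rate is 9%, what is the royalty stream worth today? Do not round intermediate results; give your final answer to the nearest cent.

47952.45

D_1 = 2117.58000
D_2 = 2577.09486
D_3 = 3136.32444
D_4 = 3816.90685
D_5 = 4645.17564
Terminal value at year 5: TV = D_5×(1+g_2)/(r−g_2) = 4668.40151/0.085 = 54922.37075
P_0 = D_1/(1+r)^1 + D_2/(1+r)^2 + D_3/(1+r)^3 + D_4/(1+r)^4 + D_5/(1+r)^5 + TV/(1+r)^5
    = 1942.73394 + 2169.08918 + 2421.81792 + 2703.99304 + 3019.04544 + 35695.77256 = 47952.45209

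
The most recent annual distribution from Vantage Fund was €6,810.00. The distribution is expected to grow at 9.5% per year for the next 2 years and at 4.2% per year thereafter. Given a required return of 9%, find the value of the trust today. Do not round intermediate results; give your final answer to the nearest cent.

D_1 = 7456.95000
D_2 = 8165.36025
Terminal value at year 2: TV = D_2×(1+g_2)/(r−g_2) = 8508.30538/0.048 = 177256.36209
P_0 = D_1/(1+r)^1 + D_2/(1+r)^2 + TV/(1+r)^2
    = 6841.23853 + 6872.62036 + 149193.13365 = 162906.99255

€162906.99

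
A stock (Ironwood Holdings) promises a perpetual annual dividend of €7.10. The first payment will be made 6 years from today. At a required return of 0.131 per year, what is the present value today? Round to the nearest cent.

Value at end of year 5: C / r = €7.10 / 0.131 = €54.1985
Discount to today: PV = €54.1985 / (1 + 0.131)^5 = €54.1985 / 1.850602 = €29.29

€29.29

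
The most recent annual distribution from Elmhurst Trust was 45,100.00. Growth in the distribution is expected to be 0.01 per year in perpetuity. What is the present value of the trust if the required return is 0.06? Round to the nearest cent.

911020.00

D₁ = D₀ × (1 + g) = 45,100.00 × 1.01 = 45,551.0000
Growing perpetuity: P = D₁ / (r − g) = 45,551.0000 / (0.06 − 0.01) = 911,020.00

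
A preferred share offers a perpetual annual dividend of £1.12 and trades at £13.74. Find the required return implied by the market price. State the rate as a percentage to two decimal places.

P = C/r ⇒ r = C/P = £1.12/£13.74 = 0.081514

8.15%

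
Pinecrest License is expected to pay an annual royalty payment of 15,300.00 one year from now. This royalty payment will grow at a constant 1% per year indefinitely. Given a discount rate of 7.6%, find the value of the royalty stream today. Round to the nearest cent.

Growing perpetuity: P = D₁ / (r − g) = 15,300.0000 / (0.076 − 0.01) = 231,818.18

231818.18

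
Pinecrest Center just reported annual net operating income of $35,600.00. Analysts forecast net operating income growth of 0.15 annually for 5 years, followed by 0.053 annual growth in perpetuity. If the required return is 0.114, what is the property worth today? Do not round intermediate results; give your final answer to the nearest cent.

D_1 = 40940.00000
D_2 = 47081.00000
D_3 = 54143.15000
D_4 = 62264.62250
D_5 = 71604.31588
Terminal value at year 5: TV = D_5×(1+g_2)/(r−g_2) = 75399.34462/0.061 = 1236054.82978
P_0 = D_1/(1+r)^1 + D_2/(1+r)^2 + D_3/(1+r)^3 + D_4/(1+r)^4 + D_5/(1+r)^5 + TV/(1+r)^5
    = 36750.44883 + 37938.07555 + 39164.08158 + 40429.70719 + 41736.23274 + 720463.16518 = 916481.71108

$916481.71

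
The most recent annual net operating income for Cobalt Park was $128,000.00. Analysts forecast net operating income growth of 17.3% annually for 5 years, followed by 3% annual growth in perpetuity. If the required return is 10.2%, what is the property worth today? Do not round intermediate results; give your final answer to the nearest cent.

$3276910.42

D_1 = 150144.00000
D_2 = 176118.91200
D_3 = 206587.48378
D_4 = 242327.11847
D_5 = 284249.70996
Terminal value at year 5: TV = D_5×(1+g_2)/(r−g_2) = 292777.20126/0.072 = 4066350.01755
P_0 = D_1/(1+r)^1 + D_2/(1+r)^2 + D_3/(1+r)^3 + D_4/(1+r)^4 + D_5/(1+r)^5 + TV/(1+r)^5
    = 136246.82396 + 145024.97686 + 154368.69134 + 164314.40557 + 174900.90539 + 2502054.61876 = 3276910.42189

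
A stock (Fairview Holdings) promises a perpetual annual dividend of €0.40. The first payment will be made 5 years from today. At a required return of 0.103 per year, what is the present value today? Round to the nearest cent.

€2.62

Value at end of year 4: C / r = €0.40 / 0.103 = €3.8835
Discount to today: PV = €3.8835 / (1 + 0.103)^4 = €3.8835 / 1.480137 = €2.62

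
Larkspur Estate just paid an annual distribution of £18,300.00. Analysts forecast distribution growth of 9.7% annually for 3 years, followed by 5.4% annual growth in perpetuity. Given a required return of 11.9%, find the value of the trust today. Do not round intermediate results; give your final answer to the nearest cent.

£332350.64

D_1 = 20075.10000
D_2 = 22022.38470
D_3 = 24158.55602
Terminal value at year 3: TV = D_3×(1+g_2)/(r−g_2) = 25463.11804/0.065 = 391740.27755
P_0 = D_1/(1+r)^1 + D_2/(1+r)^2 + D_3/(1+r)^3 + TV/(1+r)^3
    = 17940.21448 + 17587.50249 + 17241.72496 + 279581.20161 = 332350.64353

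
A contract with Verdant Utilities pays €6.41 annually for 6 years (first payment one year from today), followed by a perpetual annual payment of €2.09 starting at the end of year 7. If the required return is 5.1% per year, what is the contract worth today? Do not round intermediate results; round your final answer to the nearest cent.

PV of 6-year annuity: €6.41 × [1 − (1+0.051)^−6] / 0.051 = 32.43140
Perpetuity value at year 6: €2.09 / 0.051 = 40.98039
PV of perpetuity: 40.98039 / (1+0.051)^6 = 30.40604
Total PV = 32.43140 + 30.40604 = 62.83743

€62.84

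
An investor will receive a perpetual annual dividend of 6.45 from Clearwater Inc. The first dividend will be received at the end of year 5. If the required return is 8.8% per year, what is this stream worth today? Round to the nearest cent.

52.31

Value at end of year 4: C / r = 6.45 / 0.088 = 73.2955
Discount to today: PV = 73.2955 / (1 + 0.088)^4 = 73.2955 / 1.401250 = 52.31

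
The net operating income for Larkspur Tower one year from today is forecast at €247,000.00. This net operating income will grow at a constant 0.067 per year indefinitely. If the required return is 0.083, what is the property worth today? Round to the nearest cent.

Growing perpetuity: P = D₁ / (r − g) = €247,000.0000 / (0.083 − 0.067) = €15,437,500.00

€15437500.00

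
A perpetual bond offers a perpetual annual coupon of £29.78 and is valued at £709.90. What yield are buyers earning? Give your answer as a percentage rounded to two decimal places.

P = C/r ⇒ r = C/P = £29.78/£709.90 = 0.041950

4.19%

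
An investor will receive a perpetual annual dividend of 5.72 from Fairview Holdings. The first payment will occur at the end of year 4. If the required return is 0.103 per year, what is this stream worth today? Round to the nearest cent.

Value at end of year 3: C / r = 5.72 / 0.103 = 55.5340
Discount to today: PV = 55.5340 / (1 + 0.103)^3 = 55.5340 / 1.341920 = 41.38

41.38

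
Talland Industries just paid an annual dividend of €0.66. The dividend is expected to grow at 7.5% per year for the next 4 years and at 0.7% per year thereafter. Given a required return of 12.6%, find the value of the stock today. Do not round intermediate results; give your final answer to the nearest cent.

€6.99

D_1 = 0.70950
D_2 = 0.76271
D_3 = 0.81992
D_4 = 0.88141
Terminal value at year 4: TV = D_4×(1+g_2)/(r−g_2) = 0.88758/0.119 = 7.45865
P_0 = D_1/(1+r)^1 + D_2/(1+r)^2 + D_3/(1+r)^3 + D_4/(1+r)^4 + TV/(1+r)^4
    = 0.63011 + 0.60157 + 0.57432 + 0.54831 + 4.63988 = 6.99418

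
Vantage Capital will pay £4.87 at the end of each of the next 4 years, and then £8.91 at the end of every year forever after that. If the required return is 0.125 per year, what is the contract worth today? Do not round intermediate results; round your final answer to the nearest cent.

£59.14

PV of 4-year annuity: £4.87 × [1 − (1+0.125)^−4] / 0.125 = 14.63746
Perpetuity value at year 4: £8.91 / 0.125 = 71.28000
PV of perpetuity: 71.28000 / (1+0.125)^4 = 44.49975
Total PV = 14.63746 + 44.49975 = 59.13722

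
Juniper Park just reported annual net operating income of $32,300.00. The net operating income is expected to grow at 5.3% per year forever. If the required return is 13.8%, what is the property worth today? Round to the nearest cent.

$400140.00

D₁ = D₀ × (1 + g) = $32,300.00 × 1.053 = $34,011.9000
Growing perpetuity: P = D₁ / (r − g) = $34,011.9000 / (0.138 − 0.053) = $400,140.00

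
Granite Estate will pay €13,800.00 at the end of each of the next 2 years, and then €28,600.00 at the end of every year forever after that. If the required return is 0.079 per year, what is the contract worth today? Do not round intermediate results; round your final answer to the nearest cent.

PV of 2-year annuity: €13,800.00 × [1 − (1+0.079)^−2] / 0.079 = 24642.83598
Perpetuity value at year 2: €28,600.00 / 0.079 = 362025.31646
PV of perpetuity: 362025.31646 / (1+0.079)^2 = 310953.93175
Total PV = 24642.83598 + 310953.93175 = 335596.76773

€335596.77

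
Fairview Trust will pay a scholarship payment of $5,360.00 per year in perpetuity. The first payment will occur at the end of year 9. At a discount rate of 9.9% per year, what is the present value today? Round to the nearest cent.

Value at end of year 8: C / r = $5,360.00 / 0.099 = $54,141.4141
Discount to today: PV = $54,141.4141 / (1 + 0.099)^8 = $54,141.4141 / 2.128049 = $25,441.81

$25441.81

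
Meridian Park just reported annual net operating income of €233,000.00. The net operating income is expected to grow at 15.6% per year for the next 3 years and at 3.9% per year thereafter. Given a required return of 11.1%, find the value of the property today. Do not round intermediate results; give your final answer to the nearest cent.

D_1 = 269348.00000
D_2 = 311366.28800
D_3 = 359939.42893
Terminal value at year 3: TV = D_3×(1+g_2)/(r−g_2) = 373977.06666/0.072 = 5194125.92578
P_0 = D_1/(1+r)^1 + D_2/(1+r)^2 + D_3/(1+r)^3 + TV/(1+r)^3
    = 242437.44374 + 252257.14219 + 262474.57819 + 3787653.98246 = 4544823.14658

€4544823.15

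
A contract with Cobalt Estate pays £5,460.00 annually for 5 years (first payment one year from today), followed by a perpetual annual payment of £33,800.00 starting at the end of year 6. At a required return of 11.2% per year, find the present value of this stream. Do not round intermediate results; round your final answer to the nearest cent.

PV of 5-year annuity: £5,460.00 × [1 − (1+0.112)^−5] / 0.112 = 20078.48222
Perpetuity value at year 5: £33,800.00 / 0.112 = 301785.71429
PV of perpetuity: 301785.71429 / (1+0.112)^5 = 177490.34819
Total PV = 20078.48222 + 177490.34819 = 197568.83040

£197568.83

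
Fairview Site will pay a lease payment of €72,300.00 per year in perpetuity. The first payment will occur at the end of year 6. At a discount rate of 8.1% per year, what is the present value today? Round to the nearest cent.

€604678.89

Value at end of year 5: C / r = €72,300.00 / 0.081 = €892,592.5926
Discount to today: PV = €892,592.5926 / (1 + 0.081)^5 = €892,592.5926 / 1.476143 = €604,678.89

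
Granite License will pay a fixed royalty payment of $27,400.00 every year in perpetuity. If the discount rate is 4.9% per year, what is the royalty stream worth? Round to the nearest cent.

$559183.67

Level perpetuity: PV = C / r = $27,400.00 / 0.049 = $559,183.67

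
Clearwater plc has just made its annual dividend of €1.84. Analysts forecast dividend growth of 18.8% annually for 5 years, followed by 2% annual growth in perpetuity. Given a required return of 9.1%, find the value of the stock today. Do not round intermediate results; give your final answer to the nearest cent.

D_1 = 2.18592
D_2 = 2.59687
D_3 = 3.08509
D_4 = 3.66508
D_5 = 4.35412
Terminal value at year 5: TV = D_5×(1+g_2)/(r−g_2) = 4.44120/0.071 = 62.55209
P_0 = D_1/(1+r)^1 + D_2/(1+r)^2 + D_3/(1+r)^3 + D_4/(1+r)^4 + D_5/(1+r)^5 + TV/(1+r)^5
    = 2.00359 + 2.18173 + 2.37571 + 2.58693 + 2.81693 + 40.46859 = 52.43348

€52.43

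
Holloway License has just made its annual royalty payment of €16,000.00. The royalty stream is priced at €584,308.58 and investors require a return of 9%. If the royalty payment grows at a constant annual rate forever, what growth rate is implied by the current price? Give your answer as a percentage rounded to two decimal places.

6.09%

P = D₀(1+g)/(r−g) ⇒ P(r−g) = D₀(1+g) ⇒ g(P+D₀) = P·r − D₀
g = (P·r − D₀)/(P + D₀) = (€584,308.58×0.09 − €16,000.00) / (€584,308.58 + €16,000.00) = 0.060948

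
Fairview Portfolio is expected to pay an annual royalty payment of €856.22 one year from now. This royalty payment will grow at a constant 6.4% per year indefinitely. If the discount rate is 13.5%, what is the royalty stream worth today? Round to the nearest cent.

Growing perpetuity: P = D₁ / (r − g) = €856.2200 / (0.135 − 0.064) = €12,059.44

€12059.44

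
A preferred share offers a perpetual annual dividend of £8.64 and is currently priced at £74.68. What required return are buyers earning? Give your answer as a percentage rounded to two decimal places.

11.57%

P = C/r ⇒ r = C/P = £8.64/£74.68 = 0.115694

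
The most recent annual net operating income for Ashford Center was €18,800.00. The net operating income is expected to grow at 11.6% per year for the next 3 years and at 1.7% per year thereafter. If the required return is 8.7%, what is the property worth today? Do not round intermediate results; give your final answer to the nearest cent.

€355049.85

D_1 = 20980.80000
D_2 = 23414.57280
D_3 = 26130.66324
Terminal value at year 3: TV = D_3×(1+g_2)/(r−g_2) = 26574.88452/0.07 = 379641.20743
P_0 = D_1/(1+r)^1 + D_2/(1+r)^2 + D_3/(1+r)^3 + TV/(1+r)^3
    = 19301.56394 + 19816.50907 + 20345.19238 + 295586.58072 = 355049.84610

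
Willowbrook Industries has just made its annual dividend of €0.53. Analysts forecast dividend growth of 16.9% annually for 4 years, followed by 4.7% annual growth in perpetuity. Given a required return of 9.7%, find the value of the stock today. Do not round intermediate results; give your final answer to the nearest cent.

D_1 = 0.61957
D_2 = 0.72428
D_3 = 0.84668
D_4 = 0.98977
Terminal value at year 4: TV = D_4×(1+g_2)/(r−g_2) = 1.03629/0.05 = 20.72577
P_0 = D_1/(1+r)^1 + D_2/(1+r)^2 + D_3/(1+r)^3 + D_4/(1+r)^4 + TV/(1+r)^4
    = 0.56479 + 0.60185 + 0.64136 + 0.68345 + 14.31146 = 16.80291

€16.80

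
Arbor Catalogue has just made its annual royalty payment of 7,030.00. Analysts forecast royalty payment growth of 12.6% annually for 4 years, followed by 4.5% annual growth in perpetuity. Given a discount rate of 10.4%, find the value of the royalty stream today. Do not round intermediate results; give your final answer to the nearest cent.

D_1 = 7915.78000
D_2 = 8913.16828
D_3 = 10036.22748
D_4 = 11300.79215
Terminal value at year 4: TV = D_4×(1+g_2)/(r−g_2) = 11809.32779/0.059 = 200158.09818
P_0 = D_1/(1+r)^1 + D_2/(1+r)^2 + D_3/(1+r)^3 + D_4/(1+r)^4 + TV/(1+r)^4
    = 7170.09058 + 7312.97282 + 7458.70235 + 7607.33591 + 134740.10216 = 164289.20383

164289.20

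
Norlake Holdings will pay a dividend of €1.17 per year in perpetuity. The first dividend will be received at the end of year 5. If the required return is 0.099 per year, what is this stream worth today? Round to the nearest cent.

Value at end of year 4: C / r = €1.17 / 0.099 = €11.8182
Discount to today: PV = €11.8182 / (1 + 0.099)^4 = €11.8182 / 1.458783 = €8.10

€8.10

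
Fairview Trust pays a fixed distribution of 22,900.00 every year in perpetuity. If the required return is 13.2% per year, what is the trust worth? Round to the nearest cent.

Level perpetuity: PV = C / r = 22,900.00 / 0.132 = 173,484.85

173484.85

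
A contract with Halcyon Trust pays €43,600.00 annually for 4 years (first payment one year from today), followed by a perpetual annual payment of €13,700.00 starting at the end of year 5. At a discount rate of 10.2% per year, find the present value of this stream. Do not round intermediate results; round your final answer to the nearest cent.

€228683.82

PV of 4-year annuity: €43,600.00 × [1 − (1+0.102)^−4] / 0.102 = 137609.90029
Perpetuity value at year 4: €13,700.00 / 0.102 = 134313.72549
PV of perpetuity: 134313.72549 / (1+0.102)^4 = 91073.91737
Total PV = 137609.90029 + 91073.91737 = 228683.81766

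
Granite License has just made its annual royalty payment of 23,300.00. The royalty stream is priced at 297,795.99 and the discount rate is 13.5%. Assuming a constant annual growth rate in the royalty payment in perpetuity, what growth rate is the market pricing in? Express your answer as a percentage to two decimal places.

5.26%

P = D₀(1+g)/(r−g) ⇒ P(r−g) = D₀(1+g) ⇒ g(P+D₀) = P·r − D₀
g = (P·r − D₀)/(P + D₀) = (297,795.99×0.135 − 23,300.00) / (297,795.99 + 23,300.00) = 0.052640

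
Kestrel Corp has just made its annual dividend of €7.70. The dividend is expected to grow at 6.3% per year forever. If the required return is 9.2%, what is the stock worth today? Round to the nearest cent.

D₁ = D₀ × (1 + g) = €7.70 × 1.063 = €8.1851
Growing perpetuity: P = D₁ / (r − g) = €8.1851 / (0.092 − 0.063) = €282.24

€282.24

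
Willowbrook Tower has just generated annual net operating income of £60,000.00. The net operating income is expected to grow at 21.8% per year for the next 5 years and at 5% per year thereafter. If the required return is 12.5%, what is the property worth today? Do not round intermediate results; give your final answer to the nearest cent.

D_1 = 73080.00000
D_2 = 89011.44000
D_3 = 108415.93392
D_4 = 132050.60751
D_5 = 160837.63995
Terminal value at year 5: TV = D_5×(1+g_2)/(r−g_2) = 168879.52195/0.075 = 2251726.95934
P_0 = D_1/(1+r)^1 + D_2/(1+r)^2 + D_3/(1+r)^3 + D_4/(1+r)^4 + D_5/(1+r)^5 + TV/(1+r)^5
    = 64960.00000 + 70330.02667 + 76143.97554 + 82438.54418 + 89253.46383 + 1249548.49368 = 1632674.50391

£1632674.50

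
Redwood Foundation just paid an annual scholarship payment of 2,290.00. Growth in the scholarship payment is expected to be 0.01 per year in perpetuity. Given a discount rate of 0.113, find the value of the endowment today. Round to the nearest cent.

22455.34

D₁ = D₀ × (1 + g) = 2,290.00 × 1.01 = 2,312.9000
Growing perpetuity: P = D₁ / (r − g) = 2,312.9000 / (0.113 − 0.01) = 22,455.34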